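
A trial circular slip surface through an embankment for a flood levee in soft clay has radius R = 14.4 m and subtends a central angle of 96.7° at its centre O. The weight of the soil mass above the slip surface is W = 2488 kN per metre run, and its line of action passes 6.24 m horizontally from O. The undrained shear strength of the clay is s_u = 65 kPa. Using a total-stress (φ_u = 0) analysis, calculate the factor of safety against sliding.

FS = 1.47

Taking moments about the centre O, the resisting moment is provided by the undrained shear strength acting along the arc:
Arc length L_a = R·θ = 14.4·(96.7°·π/180) = 14.4·1.6877 = 24.30 m
M_R = s_u·L_a·R = 65·24.30·14.4 = 22747.9 kN·m/m
M_D = W·d = 2488·6.24 = 15525.1 kN·m/m
FS = M_R / M_D = 22747.9 / 15525.1 = 1.465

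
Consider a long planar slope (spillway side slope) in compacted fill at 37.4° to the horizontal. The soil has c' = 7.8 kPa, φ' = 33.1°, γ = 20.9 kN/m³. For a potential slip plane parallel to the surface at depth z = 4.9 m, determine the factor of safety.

For an infinite slope with a slip plane parallel to the surface (no pore pressure): FS = [c' + γz cos²β tanφ'] / [γz sinβ cosβ].
γz = 20.9·4.9 = 102.41 kN/m²
Numerator = 7.8 + 102.41·cos²37.4°·tan33.1° = 7.8 + 102.41·0.6311·0.6519 = 49.932 kPa
Denominator = 102.41·sin37.4°·cos37.4° = 102.41·0.6074·0.7944 = 49.414 kPa
FS = 49.932 / 49.414 = 1.010

FS = 1.01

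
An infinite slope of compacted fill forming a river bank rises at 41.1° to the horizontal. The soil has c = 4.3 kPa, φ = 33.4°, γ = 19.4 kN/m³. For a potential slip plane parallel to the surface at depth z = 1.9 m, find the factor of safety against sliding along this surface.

FS = 0.99

For an infinite slope with a slip plane parallel to the surface (no pore pressure): FS = [c + γz cos²β tanφ] / [γz sinβ cosβ].
γz = 19.4·1.9 = 36.86 kN/m²
Numerator = 4.3 + 36.86·cos²41.1°·tan33.4° = 4.3 + 36.86·0.5679·0.6594 = 18.102 kPa
Denominator = 36.86·sin41.1°·cos41.1° = 36.86·0.6574·0.7536 = 18.259 kPa
FS = 18.102 / 18.259 = 0.991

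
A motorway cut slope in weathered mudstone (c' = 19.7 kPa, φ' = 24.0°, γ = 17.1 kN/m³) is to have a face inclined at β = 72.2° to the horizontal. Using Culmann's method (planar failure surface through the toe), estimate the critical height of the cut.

H_c = 12.02 m

Culmann's analysis gives the critical failure plane at α_cr = (β + φ')/2 = (72.2 + 24.0)/2 = 48.1°, and the critical height
H_c = (4c'/γ) · sinβ cosφ' / [1 − cos(β − φ')]
    = (4·19.7/17.1) · sin72.2°·cos24.0° / [1 − cos(48.2°)]
    = 4.608 · 0.9521·0.9135 / [1 − 0.6665]
    = 4.608 · 0.8698 / 0.3335
    = 12.02 m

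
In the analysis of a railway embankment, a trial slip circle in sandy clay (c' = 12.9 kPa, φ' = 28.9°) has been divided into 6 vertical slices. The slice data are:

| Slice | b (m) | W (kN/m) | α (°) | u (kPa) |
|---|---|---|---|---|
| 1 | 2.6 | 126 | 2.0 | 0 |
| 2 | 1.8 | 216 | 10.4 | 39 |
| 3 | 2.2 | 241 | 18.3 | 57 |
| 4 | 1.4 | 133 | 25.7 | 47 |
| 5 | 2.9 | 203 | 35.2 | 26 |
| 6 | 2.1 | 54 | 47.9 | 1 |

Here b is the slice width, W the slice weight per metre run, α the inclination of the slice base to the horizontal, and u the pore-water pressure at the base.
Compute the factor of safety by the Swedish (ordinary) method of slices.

Ordinary method of slices: FS = Σ[c'·Δl_i + (W_i cosα_i − u_i·Δl_i)·tanφ'] / Σ W_i sinα_i, with Δl_i = b_i / cosα_i.
Slice 1: Δl = 2.6/cos2.0° = 2.602 m; N'_1 = 126·cos2.0° − 0·2.602 = 125.9; c'Δl = 33.56; W sinα = 4.4
Slice 2: Δl = 1.8/cos10.4° = 1.830 m; N'_2 = 216·cos10.4° − 39·1.830 = 141.1; c'Δl = 23.61; W sinα = 39.0
Slice 3: Δl = 2.2/cos18.3° = 2.317 m; N'_3 = 241·cos18.3° − 57·2.317 = 96.7; c'Δl = 29.89; W sinα = 75.7
Slice 4: Δl = 1.4/cos25.7° = 1.554 m; N'_4 = 133·cos25.7° − 47·1.554 = 46.8; c'Δl = 20.04; W sinα = 57.7
Slice 5: Δl = 2.9/cos35.2° = 3.549 m; N'_5 = 203·cos35.2° − 26·3.549 = 73.6; c'Δl = 45.78; W sinα = 117.0
Slice 6: Δl = 2.1/cos47.9° = 3.132 m; N'_6 = 54·cos47.9° − 1·3.132 = 33.1; c'Δl = 40.41; W sinα = 40.1
Σc'Δl = 193.3 kN/m; ΣN' = 517.2 kN/m; ΣW sinα = 333.8 kN/m
Resisting = 193.3 + 517.2·tan28.9° = 193.3 + 285.5 = 478.8 kN/m
FS = 478.8 / 333.8 = 1.434

FS = 1.43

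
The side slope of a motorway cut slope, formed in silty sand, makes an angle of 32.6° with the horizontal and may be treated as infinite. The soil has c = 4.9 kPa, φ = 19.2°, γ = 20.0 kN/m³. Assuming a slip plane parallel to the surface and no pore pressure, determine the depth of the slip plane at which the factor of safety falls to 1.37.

z = 0.65 m

Setting FS = 1.37 in FS = [c + γz cos²β tanφ] / [γz sinβ cosβ] and solving for z:
z = c / [γ cosβ (FS·sinβ − cosβ·tanφ)]
  = 4.9 / [20.0·cos32.6°·(1.37·sin32.6° − cos32.6°·tan19.2°)]
  = 4.9 / [20.0·0.8425·(1.37·0.5388 − 0.8425·0.3482)]
  = 4.9 / 7.4935 = 0.654 m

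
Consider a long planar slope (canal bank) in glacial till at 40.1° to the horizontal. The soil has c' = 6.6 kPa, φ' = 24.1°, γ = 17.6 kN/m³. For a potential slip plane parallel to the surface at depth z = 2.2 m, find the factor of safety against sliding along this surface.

FS = 0.88

For an infinite slope with a slip plane parallel to the surface (no pore pressure): FS = [c' + γz cos²β tanφ'] / [γz sinβ cosβ].
γz = 17.6·2.2 = 38.72 kN/m²
Numerator = 6.6 + 38.72·cos²40.1°·tan24.1° = 6.6 + 38.72·0.5851·0.4473 = 16.734 kPa
Denominator = 38.72·sin40.1°·cos40.1° = 38.72·0.6441·0.7649 = 19.077 kPa
FS = 16.734 / 19.077 = 0.877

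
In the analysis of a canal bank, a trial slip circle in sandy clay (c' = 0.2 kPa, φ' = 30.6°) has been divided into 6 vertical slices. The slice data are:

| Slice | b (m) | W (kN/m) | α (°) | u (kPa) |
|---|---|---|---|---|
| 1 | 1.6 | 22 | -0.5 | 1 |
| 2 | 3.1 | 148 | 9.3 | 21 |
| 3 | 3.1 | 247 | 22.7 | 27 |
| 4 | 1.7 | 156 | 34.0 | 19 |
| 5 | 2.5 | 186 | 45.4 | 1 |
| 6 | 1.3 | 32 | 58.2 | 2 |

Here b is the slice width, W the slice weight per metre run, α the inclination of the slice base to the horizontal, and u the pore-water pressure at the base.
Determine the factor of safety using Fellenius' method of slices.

Ordinary method of slices: FS = Σ[c'·Δl_i + (W_i cosα_i − u_i·Δl_i)·tanφ'] / Σ W_i sinα_i, with Δl_i = b_i / cosα_i.
Slice 1: Δl = 1.6/cos(-0.5°) = 1.600 m; N'_1 = 22·cos(-0.5°) − 1·1.600 = 20.4; c'Δl = 0.32; W sinα = -0.2
Slice 2: Δl = 3.1/cos9.3° = 3.141 m; N'_2 = 148·cos9.3° − 21·3.141 = 80.1; c'Δl = 0.63; W sinα = 23.9
Slice 3: Δl = 3.1/cos22.7° = 3.360 m; N'_3 = 247·cos22.7° − 27·3.360 = 137.1; c'Δl = 0.67; W sinα = 95.3
Slice 4: Δl = 1.7/cos34.0° = 2.051 m; N'_4 = 156·cos34.0° − 19·2.051 = 90.4; c'Δl = 0.41; W sinα = 87.2
Slice 5: Δl = 2.5/cos45.4° = 3.560 m; N'_5 = 186·cos45.4° − 1·3.560 = 127.0; c'Δl = 0.71; W sinα = 132.4
Slice 6: Δl = 1.3/cos58.2° = 2.467 m; N'_6 = 32·cos58.2° − 2·2.467 = 11.9; c'Δl = 0.49; W sinα = 27.2
Σc'Δl = 3.2 kN/m; ΣN' = 467.0 kN/m; ΣW sinα = 365.9 kN/m
Resisting = 3.2 + 467.0·tan30.6° = 3.2 + 276.2 = 279.4 kN/m
FS = 279.4 / 365.9 = 0.764

FS = 0.76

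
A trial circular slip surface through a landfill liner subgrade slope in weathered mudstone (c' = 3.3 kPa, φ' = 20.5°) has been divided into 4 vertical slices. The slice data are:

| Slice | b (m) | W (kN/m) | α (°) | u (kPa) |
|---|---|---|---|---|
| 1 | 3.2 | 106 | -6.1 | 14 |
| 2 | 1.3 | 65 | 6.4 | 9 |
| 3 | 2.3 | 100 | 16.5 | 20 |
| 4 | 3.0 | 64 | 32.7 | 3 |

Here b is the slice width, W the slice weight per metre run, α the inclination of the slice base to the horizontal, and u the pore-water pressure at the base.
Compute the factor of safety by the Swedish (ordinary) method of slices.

FS = 1.88

Ordinary method of slices: FS = Σ[c'·Δl_i + (W_i cosα_i − u_i·Δl_i)·tanφ'] / Σ W_i sinα_i, with Δl_i = b_i / cosα_i.
Slice 1: Δl = 3.2/cos(-6.1°) = 3.218 m; N'_1 = 106·cos(-6.1°) − 14·3.218 = 60.3; c'Δl = 10.62; W sinα = -11.3
Slice 2: Δl = 1.3/cos6.4° = 1.308 m; N'_2 = 65·cos6.4° − 9·1.308 = 52.8; c'Δl = 4.32; W sinα = 7.2
Slice 3: Δl = 2.3/cos16.5° = 2.399 m; N'_3 = 100·cos16.5° − 20·2.399 = 47.9; c'Δl = 7.92; W sinα = 28.4
Slice 4: Δl = 3.0/cos32.7° = 3.565 m; N'_4 = 64·cos32.7° − 3·3.565 = 43.2; c'Δl = 11.76; W sinα = 34.6
Σc'Δl = 34.6 kN/m; ΣN' = 204.2 kN/m; ΣW sinα = 59.0 kN/m
Resisting = 34.6 + 204.2·tan20.5° = 34.6 + 76.4 = 111.0 kN/m
FS = 111.0 / 59.0 = 1.882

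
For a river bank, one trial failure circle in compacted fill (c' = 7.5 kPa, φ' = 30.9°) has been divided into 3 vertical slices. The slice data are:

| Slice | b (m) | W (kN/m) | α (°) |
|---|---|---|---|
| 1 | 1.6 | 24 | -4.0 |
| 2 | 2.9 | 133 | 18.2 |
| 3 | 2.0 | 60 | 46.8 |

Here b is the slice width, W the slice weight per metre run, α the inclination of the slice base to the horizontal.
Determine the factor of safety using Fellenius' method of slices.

Ordinary method of slices: FS = Σ[c'·Δl_i + (W_i cosα_i)·tanφ'] / Σ W_i sinα_i, with Δl_i = b_i / cosα_i.
Slice 1: Δl = 1.6/cos(-4.0°) = 1.604 m; N'_1 = 24·cos(-4.0°) = 23.9; c'Δl = 12.03; W sinα = -1.7
Slice 2: Δl = 2.9/cos18.2° = 3.053 m; N'_2 = 133·cos18.2° = 126.3; c'Δl = 22.90; W sinα = 41.5
Slice 3: Δl = 2.0/cos46.8° = 2.922 m; N'_3 = 60·cos46.8° = 41.1; c'Δl = 21.91; W sinα = 43.7
Σc'Δl = 56.8 kN/m; ΣN' = 191.4 kN/m; ΣW sinα = 83.6 kN/m
Resisting = 56.8 + 191.4·tan30.9° = 56.8 + 114.5 = 171.4 kN/m
FS = 171.4 / 83.6 = 2.050

FS = 2.05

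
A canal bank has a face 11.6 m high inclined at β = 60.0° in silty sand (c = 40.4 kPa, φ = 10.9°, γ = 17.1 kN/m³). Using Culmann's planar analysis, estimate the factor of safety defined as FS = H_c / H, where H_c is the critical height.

H_c = (4c/γ) · sinβ cosφ / [1 − cos(β − φ)]
    = (4·40.4/17.1) · sin60.0°·cos10.9° / [1 − cos49.1°]
    = 9.450 · 0.8504 / 0.3453 = 23.28 m
FS = H_c / H = 23.28 / 11.6 = 2.007

FS = 2.01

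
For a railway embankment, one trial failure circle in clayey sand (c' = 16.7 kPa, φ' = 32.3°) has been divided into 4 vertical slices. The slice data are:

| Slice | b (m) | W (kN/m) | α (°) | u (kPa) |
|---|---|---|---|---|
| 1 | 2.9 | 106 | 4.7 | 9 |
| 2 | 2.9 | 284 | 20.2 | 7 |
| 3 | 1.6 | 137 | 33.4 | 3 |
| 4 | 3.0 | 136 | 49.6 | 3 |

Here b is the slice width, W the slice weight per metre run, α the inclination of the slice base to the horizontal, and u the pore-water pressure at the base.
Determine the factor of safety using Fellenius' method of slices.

Ordinary method of slices: FS = Σ[c'·Δl_i + (W_i cosα_i − u_i·Δl_i)·tanφ'] / Σ W_i sinα_i, with Δl_i = b_i / cosα_i.
Slice 1: Δl = 2.9/cos4.7° = 2.910 m; N'_1 = 106·cos4.7° − 9·2.910 = 79.5; c'Δl = 48.59; W sinα = 8.7
Slice 2: Δl = 2.9/cos20.2° = 3.090 m; N'_2 = 284·cos20.2° − 7·3.090 = 244.9; c'Δl = 51.60; W sinα = 98.1
Slice 3: Δl = 1.6/cos33.4° = 1.917 m; N'_3 = 137·cos33.4° − 3·1.917 = 108.6; c'Δl = 32.01; W sinα = 75.4
Slice 4: Δl = 3.0/cos49.6° = 4.629 m; N'_4 = 136·cos49.6° − 3·4.629 = 74.3; c'Δl = 77.30; W sinα = 103.6
Σc'Δl = 209.5 kN/m; ΣN' = 507.2 kN/m; ΣW sinα = 285.7 kN/m
Resisting = 209.5 + 507.2·tan32.3° = 209.5 + 320.7 = 530.2 kN/m
FS = 530.2 / 285.7 = 1.855

FS = 1.86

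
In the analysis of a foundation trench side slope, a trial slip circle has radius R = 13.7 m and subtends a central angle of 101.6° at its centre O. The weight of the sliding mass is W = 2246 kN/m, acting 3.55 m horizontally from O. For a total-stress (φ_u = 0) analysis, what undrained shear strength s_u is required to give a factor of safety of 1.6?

s_u = 38.3 kPa

FS = s_u·L_a·R / (W·d), so s_u = FS·W·d / (L_a·R).
Arc length L_a = R·θ = 13.7·(101.6°·π/180) = 13.7·1.7733 = 24.29 m
s_u = 1.6·2246·3.55 / (24.29·13.7) = 12757.3 / 332.82 = 38.33 kPa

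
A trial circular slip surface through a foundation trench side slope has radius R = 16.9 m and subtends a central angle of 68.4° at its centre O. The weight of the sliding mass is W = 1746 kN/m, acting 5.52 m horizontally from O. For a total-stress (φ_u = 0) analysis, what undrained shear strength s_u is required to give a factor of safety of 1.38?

s_u = 39.0 kPa

FS = s_u·L_a·R / (W·d), so s_u = FS·W·d / (L_a·R).
Arc length L_a = R·θ = 16.9·(68.4°·π/180) = 16.9·1.1938 = 20.18 m
s_u = 1.38·1746·5.52 / (20.18·16.9) = 13300.3 / 340.96 = 39.01 kPa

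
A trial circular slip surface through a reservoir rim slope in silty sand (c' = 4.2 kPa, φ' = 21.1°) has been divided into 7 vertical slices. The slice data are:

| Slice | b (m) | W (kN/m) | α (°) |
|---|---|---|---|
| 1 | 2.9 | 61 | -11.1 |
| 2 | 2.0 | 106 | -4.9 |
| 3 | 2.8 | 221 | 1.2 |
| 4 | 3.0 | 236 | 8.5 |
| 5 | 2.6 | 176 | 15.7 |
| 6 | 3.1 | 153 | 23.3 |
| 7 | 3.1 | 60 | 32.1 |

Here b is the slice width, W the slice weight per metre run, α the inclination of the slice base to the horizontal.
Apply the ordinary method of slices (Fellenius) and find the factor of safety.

Ordinary method of slices: FS = Σ[c'·Δl_i + (W_i cosα_i)·tanφ'] / Σ W_i sinα_i, with Δl_i = b_i / cosα_i.
Slice 1: Δl = 2.9/cos(-11.1°) = 2.955 m; N'_1 = 61·cos(-11.1°) = 59.9; c'Δl = 12.41; W sinα = -11.7
Slice 2: Δl = 2.0/cos(-4.9°) = 2.007 m; N'_2 = 106·cos(-4.9°) = 105.6; c'Δl = 8.43; W sinα = -9.1
Slice 3: Δl = 2.8/cos1.2° = 2.801 m; N'_3 = 221·cos1.2° = 221.0; c'Δl = 11.76; W sinα = 4.6
Slice 4: Δl = 3.0/cos8.5° = 3.033 m; N'_4 = 236·cos8.5° = 233.4; c'Δl = 12.74; W sinα = 34.9
Slice 5: Δl = 2.6/cos15.7° = 2.701 m; N'_5 = 176·cos15.7° = 169.4; c'Δl = 11.34; W sinα = 47.6
Slice 6: Δl = 3.1/cos23.3° = 3.375 m; N'_6 = 153·cos23.3° = 140.5; c'Δl = 14.18; W sinα = 60.5
Slice 7: Δl = 3.1/cos32.1° = 3.659 m; N'_7 = 60·cos32.1° = 50.8; c'Δl = 15.37; W sinα = 31.9
Σc'Δl = 86.2 kN/m; ΣN' = 980.6 kN/m; ΣW sinα = 158.7 kN/m
Resisting = 86.2 + 980.6·tan21.1° = 86.2 + 378.4 = 464.6 kN/m
FS = 464.6 / 158.7 = 2.927

FS = 2.93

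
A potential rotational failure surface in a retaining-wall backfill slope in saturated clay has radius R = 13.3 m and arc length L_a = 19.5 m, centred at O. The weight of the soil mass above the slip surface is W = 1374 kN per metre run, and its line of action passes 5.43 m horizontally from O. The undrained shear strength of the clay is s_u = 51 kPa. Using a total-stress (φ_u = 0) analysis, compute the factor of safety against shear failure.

FS = 1.77

Taking moments about the centre O, the resisting moment is provided by the undrained shear strength acting along the arc:
M_R = s_u·L_a·R = 51·19.50·13.3 = 13226.9 kN·m/m
M_D = W·d = 1374·5.43 = 7460.8 kN·m/m
FS = M_R / M_D = 13226.9 / 7460.8 = 1.773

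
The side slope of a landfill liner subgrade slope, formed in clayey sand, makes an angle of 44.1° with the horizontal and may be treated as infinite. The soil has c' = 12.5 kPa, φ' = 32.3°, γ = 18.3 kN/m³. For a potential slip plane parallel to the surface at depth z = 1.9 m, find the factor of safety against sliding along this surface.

For an infinite slope with a slip plane parallel to the surface (no pore pressure): FS = [c' + γz cos²β tanφ'] / [γz sinβ cosβ].
γz = 18.3·1.9 = 34.77 kN/m²
Numerator = 12.5 + 34.77·cos²44.1°·tan32.3° = 12.5 + 34.77·0.5157·0.6322 = 23.836 kPa
Denominator = 34.77·sin44.1°·cos44.1° = 34.77·0.6959·0.7181 = 17.376 kPa
FS = 23.836 / 17.376 = 1.372

FS = 1.37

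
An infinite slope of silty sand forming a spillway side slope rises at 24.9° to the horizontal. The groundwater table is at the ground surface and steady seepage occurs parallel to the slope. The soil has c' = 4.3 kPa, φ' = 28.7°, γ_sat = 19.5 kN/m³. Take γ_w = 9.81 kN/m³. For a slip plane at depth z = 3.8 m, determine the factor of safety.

FS = 0.74

With seepage parallel to the slope and the water table at the surface, the effective normal stress on the slip plane uses the buoyant unit weight γ' = γ_sat − γ_w while the driving shear stress uses γ_sat:
FS = [c' + γ' z cos²β tanφ'] / [γ_sat z sinβ cosβ]
γ' = 19.5 − 9.81 = 9.69 kN/m³
Numerator = 4.3 + 9.69·3.8·cos²24.9°·tan28.7° = 4.3 + 9.69·3.8·0.8227·0.5475 = 20.886 kPa
Denominator = 19.5·3.8·sin24.9°·cos24.9° = 19.5·3.8·0.4210·0.9070 = 28.299 kPa
FS = 20.886 / 28.299 = 0.738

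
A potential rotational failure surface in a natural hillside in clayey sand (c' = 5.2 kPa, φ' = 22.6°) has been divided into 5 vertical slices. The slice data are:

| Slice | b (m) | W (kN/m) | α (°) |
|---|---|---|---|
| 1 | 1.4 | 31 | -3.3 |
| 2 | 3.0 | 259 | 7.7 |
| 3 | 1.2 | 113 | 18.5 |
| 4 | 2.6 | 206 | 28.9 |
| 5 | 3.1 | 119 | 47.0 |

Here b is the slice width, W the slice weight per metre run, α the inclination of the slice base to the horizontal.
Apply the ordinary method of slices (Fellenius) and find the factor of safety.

Ordinary method of slices: FS = Σ[c'·Δl_i + (W_i cosα_i)·tanφ'] / Σ W_i sinα_i, with Δl_i = b_i / cosα_i.
Slice 1: Δl = 1.4/cos(-3.3°) = 1.402 m; N'_1 = 31·cos(-3.3°) = 30.9; c'Δl = 7.29; W sinα = -1.8
Slice 2: Δl = 3.0/cos7.7° = 3.027 m; N'_2 = 259·cos7.7° = 256.7; c'Δl = 15.74; W sinα = 34.7
Slice 3: Δl = 1.2/cos18.5° = 1.265 m; N'_3 = 113·cos18.5° = 107.2; c'Δl = 6.58; W sinα = 35.9
Slice 4: Δl = 2.6/cos28.9° = 2.970 m; N'_4 = 206·cos28.9° = 180.3; c'Δl = 15.44; W sinα = 99.6
Slice 5: Δl = 3.1/cos47.0° = 4.545 m; N'_5 = 119·cos47.0° = 81.2; c'Δl = 23.64; W sinα = 87.0
Σc'Δl = 68.7 kN/m; ΣN' = 656.3 kN/m; ΣW sinα = 255.4 kN/m
Resisting = 68.7 + 656.3·tan22.6° = 68.7 + 273.2 = 341.9 kN/m
FS = 341.9 / 255.4 = 1.339

FS = 1.34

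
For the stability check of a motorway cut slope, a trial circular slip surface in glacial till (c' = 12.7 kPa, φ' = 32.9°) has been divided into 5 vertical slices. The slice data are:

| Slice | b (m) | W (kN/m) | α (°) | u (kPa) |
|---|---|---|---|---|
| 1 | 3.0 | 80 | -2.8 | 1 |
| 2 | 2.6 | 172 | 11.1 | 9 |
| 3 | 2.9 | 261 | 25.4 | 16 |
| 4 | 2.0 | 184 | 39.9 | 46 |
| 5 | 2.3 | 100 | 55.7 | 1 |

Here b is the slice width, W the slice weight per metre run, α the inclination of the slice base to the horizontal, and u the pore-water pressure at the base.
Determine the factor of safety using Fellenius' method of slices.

FS = 1.49

Ordinary method of slices: FS = Σ[c'·Δl_i + (W_i cosα_i − u_i·Δl_i)·tanφ'] / Σ W_i sinα_i, with Δl_i = b_i / cosα_i.
Slice 1: Δl = 3.0/cos(-2.8°) = 3.004 m; N'_1 = 80·cos(-2.8°) − 1·3.004 = 76.9; c'Δl = 38.15; W sinα = -3.9
Slice 2: Δl = 2.6/cos11.1° = 2.650 m; N'_2 = 172·cos11.1° − 9·2.650 = 144.9; c'Δl = 33.65; W sinα = 33.1
Slice 3: Δl = 2.9/cos25.4° = 3.210 m; N'_3 = 261·cos25.4° − 16·3.210 = 184.4; c'Δl = 40.77; W sinα = 112.0
Slice 4: Δl = 2.0/cos39.9° = 2.607 m; N'_4 = 184·cos39.9° − 46·2.607 = 21.2; c'Δl = 33.11; W sinα = 118.0
Slice 5: Δl = 2.3/cos55.7° = 4.081 m; N'_5 = 100·cos55.7° − 1·4.081 = 52.3; c'Δl = 51.83; W sinα = 82.6
Σc'Δl = 197.5 kN/m; ΣN' = 479.7 kN/m; ΣW sinα = 341.8 kN/m
Resisting = 197.5 + 479.7·tan32.9° = 197.5 + 310.4 = 507.9 kN/m
FS = 507.9 / 341.8 = 1.486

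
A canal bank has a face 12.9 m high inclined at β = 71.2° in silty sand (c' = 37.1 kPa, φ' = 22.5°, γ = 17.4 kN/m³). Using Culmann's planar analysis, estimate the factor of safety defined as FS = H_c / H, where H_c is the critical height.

FS = 1.70

H_c = (4c'/γ) · sinβ cosφ' / [1 − cos(β − φ')]
    = (4·37.1/17.4) · sin71.2°·cos22.5° / [1 − cos48.7°]
    = 8.529 · 0.8746 / 0.3400 = 21.94 m
FS = H_c / H = 21.94 / 12.9 = 1.701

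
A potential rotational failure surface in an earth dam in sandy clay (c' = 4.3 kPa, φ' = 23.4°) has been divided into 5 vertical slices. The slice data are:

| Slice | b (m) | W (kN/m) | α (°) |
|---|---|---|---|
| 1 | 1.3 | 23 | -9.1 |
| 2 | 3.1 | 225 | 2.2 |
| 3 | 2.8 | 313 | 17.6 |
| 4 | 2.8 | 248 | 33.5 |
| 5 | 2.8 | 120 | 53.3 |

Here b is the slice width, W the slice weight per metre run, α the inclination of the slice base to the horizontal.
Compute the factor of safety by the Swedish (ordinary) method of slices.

FS = 1.27

Ordinary method of slices: FS = Σ[c'·Δl_i + (W_i cosα_i)·tanφ'] / Σ W_i sinα_i, with Δl_i = b_i / cosα_i.
Slice 1: Δl = 1.3/cos(-9.1°) = 1.317 m; N'_1 = 23·cos(-9.1°) = 22.7; c'Δl = 5.66; W sinα = -3.6
Slice 2: Δl = 3.1/cos2.2° = 3.102 m; N'_2 = 225·cos2.2° = 224.8; c'Δl = 13.34; W sinα = 8.6
Slice 3: Δl = 2.8/cos17.6° = 2.938 m; N'_3 = 313·cos17.6° = 298.3; c'Δl = 12.63; W sinα = 94.6
Slice 4: Δl = 2.8/cos33.5° = 3.358 m; N'_4 = 248·cos33.5° = 206.8; c'Δl = 14.44; W sinα = 136.9
Slice 5: Δl = 2.8/cos53.3° = 4.685 m; N'_5 = 120·cos53.3° = 71.7; c'Δl = 20.15; W sinα = 96.2
Σc'Δl = 66.2 kN/m; ΣN' = 824.4 kN/m; ΣW sinα = 332.7 kN/m
Resisting = 66.2 + 824.4·tan23.4° = 66.2 + 356.8 = 423.0 kN/m
FS = 423.0 / 332.7 = 1.271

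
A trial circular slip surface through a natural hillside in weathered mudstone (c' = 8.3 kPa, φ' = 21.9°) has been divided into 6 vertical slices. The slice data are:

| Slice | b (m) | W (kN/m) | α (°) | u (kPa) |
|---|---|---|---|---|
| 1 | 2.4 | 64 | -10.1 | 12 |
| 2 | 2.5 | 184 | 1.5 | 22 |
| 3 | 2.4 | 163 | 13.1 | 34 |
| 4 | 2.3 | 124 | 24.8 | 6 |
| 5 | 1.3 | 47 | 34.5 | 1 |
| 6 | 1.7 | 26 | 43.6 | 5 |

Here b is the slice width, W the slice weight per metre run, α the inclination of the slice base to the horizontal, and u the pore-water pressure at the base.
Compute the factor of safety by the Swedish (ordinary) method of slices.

FS = 2.10

Ordinary method of slices: FS = Σ[c'·Δl_i + (W_i cosα_i − u_i·Δl_i)·tanφ'] / Σ W_i sinα_i, with Δl_i = b_i / cosα_i.
Slice 1: Δl = 2.4/cos(-10.1°) = 2.438 m; N'_1 = 64·cos(-10.1°) − 12·2.438 = 33.8; c'Δl = 20.23; W sinα = -11.2
Slice 2: Δl = 2.5/cos1.5° = 2.501 m; N'_2 = 184·cos1.5° − 22·2.501 = 128.9; c'Δl = 20.76; W sinα = 4.8
Slice 3: Δl = 2.4/cos13.1° = 2.464 m; N'_3 = 163·cos13.1° − 34·2.464 = 75.0; c'Δl = 20.45; W sinα = 36.9
Slice 4: Δl = 2.3/cos24.8° = 2.534 m; N'_4 = 124·cos24.8° − 6·2.534 = 97.4; c'Δl = 21.03; W sinα = 52.0
Slice 5: Δl = 1.3/cos34.5° = 1.577 m; N'_5 = 47·cos34.5° − 1·1.577 = 37.2; c'Δl = 13.09; W sinα = 26.6
Slice 6: Δl = 1.7/cos43.6° = 2.348 m; N'_6 = 26·cos43.6° − 5·2.348 = 7.1; c'Δl = 19.48; W sinα = 17.9
Σc'Δl = 115.0 kN/m; ΣN' = 379.3 kN/m; ΣW sinα = 127.1 kN/m
Resisting = 115.0 + 379.3·tan21.9° = 115.0 + 152.5 = 267.5 kN/m
FS = 267.5 / 127.1 = 2.105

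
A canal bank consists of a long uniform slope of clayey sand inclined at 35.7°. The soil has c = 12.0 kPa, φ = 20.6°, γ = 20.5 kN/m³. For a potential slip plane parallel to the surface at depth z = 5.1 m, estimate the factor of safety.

For an infinite slope with a slip plane parallel to the surface (no pore pressure): FS = [c + γz cos²β tanφ] / [γz sinβ cosβ].
γz = 20.5·5.1 = 104.55 kN/m²
Numerator = 12.0 + 104.55·cos²35.7°·tan20.6° = 12.0 + 104.55·0.6595·0.3759 = 37.916 kPa
Denominator = 104.55·sin35.7°·cos35.7° = 104.55·0.5835·0.8121 = 49.545 kPa
FS = 37.916 / 49.545 = 0.765

FS = 0.77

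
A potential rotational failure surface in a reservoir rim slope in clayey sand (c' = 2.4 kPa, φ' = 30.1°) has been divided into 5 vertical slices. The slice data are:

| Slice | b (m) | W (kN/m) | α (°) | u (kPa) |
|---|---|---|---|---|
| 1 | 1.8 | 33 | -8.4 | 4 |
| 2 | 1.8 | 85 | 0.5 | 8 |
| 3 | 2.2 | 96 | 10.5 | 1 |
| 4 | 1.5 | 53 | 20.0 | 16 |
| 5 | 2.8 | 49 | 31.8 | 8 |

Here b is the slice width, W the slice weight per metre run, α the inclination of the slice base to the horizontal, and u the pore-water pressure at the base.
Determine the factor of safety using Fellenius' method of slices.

Ordinary method of slices: FS = Σ[c'·Δl_i + (W_i cosα_i − u_i·Δl_i)·tanφ'] / Σ W_i sinα_i, with Δl_i = b_i / cosα_i.
Slice 1: Δl = 1.8/cos(-8.4°) = 1.820 m; N'_1 = 33·cos(-8.4°) − 4·1.820 = 25.4; c'Δl = 4.37; W sinα = -4.8
Slice 2: Δl = 1.8/cos0.5° = 1.800 m; N'_2 = 85·cos0.5° − 8·1.800 = 70.6; c'Δl = 4.32; W sinα = 0.7
Slice 3: Δl = 2.2/cos10.5° = 2.237 m; N'_3 = 96·cos10.5° − 1·2.237 = 92.2; c'Δl = 5.37; W sinα = 17.5
Slice 4: Δl = 1.5/cos20.0° = 1.596 m; N'_4 = 53·cos20.0° − 16·1.596 = 24.3; c'Δl = 3.83; W sinα = 18.1
Slice 5: Δl = 2.8/cos31.8° = 3.295 m; N'_5 = 49·cos31.8° − 8·3.295 = 15.3; c'Δl = 7.91; W sinα = 25.8
Σc'Δl = 25.8 kN/m; ΣN' = 227.7 kN/m; ΣW sinα = 57.4 kN/m
Resisting = 25.8 + 227.7·tan30.1° = 25.8 + 132.0 = 157.8 kN/m
FS = 157.8 / 57.4 = 2.750

FS = 2.75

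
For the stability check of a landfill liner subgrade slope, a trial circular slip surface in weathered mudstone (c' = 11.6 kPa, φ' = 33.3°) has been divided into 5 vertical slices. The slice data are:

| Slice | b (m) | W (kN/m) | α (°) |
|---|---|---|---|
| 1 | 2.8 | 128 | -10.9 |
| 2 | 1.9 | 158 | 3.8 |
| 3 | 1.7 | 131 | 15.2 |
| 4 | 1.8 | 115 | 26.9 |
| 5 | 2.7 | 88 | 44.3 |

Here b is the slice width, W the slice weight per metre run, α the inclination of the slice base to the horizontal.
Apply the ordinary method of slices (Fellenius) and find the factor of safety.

FS = 3.88

Ordinary method of slices: FS = Σ[c'·Δl_i + (W_i cosα_i)·tanφ'] / Σ W_i sinα_i, with Δl_i = b_i / cosα_i.
Slice 1: Δl = 2.8/cos(-10.9°) = 2.851 m; N'_1 = 128·cos(-10.9°) = 125.7; c'Δl = 33.08; W sinα = -24.2
Slice 2: Δl = 1.9/cos3.8° = 1.904 m; N'_2 = 158·cos3.8° = 157.7; c'Δl = 22.09; W sinα = 10.5
Slice 3: Δl = 1.7/cos15.2° = 1.762 m; N'_3 = 131·cos15.2° = 126.4; c'Δl = 20.43; W sinα = 34.3
Slice 4: Δl = 1.8/cos26.9° = 2.018 m; N'_4 = 115·cos26.9° = 102.6; c'Δl = 23.41; W sinα = 52.0
Slice 5: Δl = 2.7/cos44.3° = 3.773 m; N'_5 = 88·cos44.3° = 63.0; c'Δl = 43.76; W sinα = 61.5
Σc'Δl = 142.8 kN/m; ΣN' = 575.3 kN/m; ΣW sinα = 134.1 kN/m
Resisting = 142.8 + 575.3·tan33.3° = 142.8 + 377.9 = 520.7 kN/m
FS = 520.7 / 134.1 = 3.883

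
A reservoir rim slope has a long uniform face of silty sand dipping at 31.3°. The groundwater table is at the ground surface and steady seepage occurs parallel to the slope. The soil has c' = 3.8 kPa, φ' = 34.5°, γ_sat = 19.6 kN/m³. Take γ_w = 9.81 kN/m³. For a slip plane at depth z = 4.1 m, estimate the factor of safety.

FS = 0.67

With seepage parallel to the slope and the water table at the surface, the effective normal stress on the slip plane uses the buoyant unit weight γ' = γ_sat − γ_w while the driving shear stress uses γ_sat:
FS = [c' + γ' z cos²β tanφ'] / [γ_sat z sinβ cosβ]
γ' = 19.6 − 9.81 = 9.79 kN/m³
Numerator = 3.8 + 9.79·4.1·cos²31.3°·tan34.5° = 3.8 + 9.79·4.1·0.7301·0.6873 = 23.941 kPa
Denominator = 19.6·4.1·sin31.3°·cos31.3° = 19.6·4.1·0.5195·0.8545 = 35.672 kPa
FS = 23.941 / 35.672 = 0.671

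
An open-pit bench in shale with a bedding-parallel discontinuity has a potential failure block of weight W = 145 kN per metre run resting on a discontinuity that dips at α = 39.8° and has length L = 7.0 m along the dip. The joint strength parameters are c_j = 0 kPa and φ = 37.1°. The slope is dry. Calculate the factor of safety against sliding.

FS = 0.91

Resolving the block weight along and normal to the plane and applying the Mohr–Coulomb strength on the joint:
N' = W cosα = 145·cos39.8° = 111.4 kN/m
Driving force T = W sinα = 145·sin39.8° = 92.8 kN/m
Resisting force R = c_j·L + N'·tanφ = 0·7.0 + 111.4·tan37.1° = 0.0 + 84.3 = 84.3 kN/m
FS = R / T = 84.3 / 92.8 = 0.908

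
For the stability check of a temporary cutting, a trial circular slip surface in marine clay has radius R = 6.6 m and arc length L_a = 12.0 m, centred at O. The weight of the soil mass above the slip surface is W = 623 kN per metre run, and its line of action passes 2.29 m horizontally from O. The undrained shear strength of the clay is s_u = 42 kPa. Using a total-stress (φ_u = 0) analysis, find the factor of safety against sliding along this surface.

FS = 2.33

Taking moments about the centre O, the resisting moment is provided by the undrained shear strength acting along the arc:
M_R = s_u·L_a·R = 42·12.00·6.6 = 3326.4 kN·m/m
M_D = W·d = 623·2.29 = 1426.7 kN·m/m
FS = M_R / M_D = 3326.4 / 1426.7 = 2.332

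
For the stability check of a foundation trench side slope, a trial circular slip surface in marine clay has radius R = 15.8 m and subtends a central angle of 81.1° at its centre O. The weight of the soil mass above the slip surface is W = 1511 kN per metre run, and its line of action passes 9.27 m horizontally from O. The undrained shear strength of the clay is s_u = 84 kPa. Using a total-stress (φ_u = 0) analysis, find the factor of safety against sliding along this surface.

FS = 2.12

Taking moments about the centre O, the resisting moment is provided by the undrained shear strength acting along the arc:
Arc length L_a = R·θ = 15.8·(81.1°·π/180) = 15.8·1.4155 = 22.36 m
M_R = s_u·L_a·R = 84·22.36·15.8 = 29681.9 kN·m/m
M_D = W·d = 1511·9.27 = 14007.0 kN·m/m
FS = M_R / M_D = 29681.9 / 14007.0 = 2.119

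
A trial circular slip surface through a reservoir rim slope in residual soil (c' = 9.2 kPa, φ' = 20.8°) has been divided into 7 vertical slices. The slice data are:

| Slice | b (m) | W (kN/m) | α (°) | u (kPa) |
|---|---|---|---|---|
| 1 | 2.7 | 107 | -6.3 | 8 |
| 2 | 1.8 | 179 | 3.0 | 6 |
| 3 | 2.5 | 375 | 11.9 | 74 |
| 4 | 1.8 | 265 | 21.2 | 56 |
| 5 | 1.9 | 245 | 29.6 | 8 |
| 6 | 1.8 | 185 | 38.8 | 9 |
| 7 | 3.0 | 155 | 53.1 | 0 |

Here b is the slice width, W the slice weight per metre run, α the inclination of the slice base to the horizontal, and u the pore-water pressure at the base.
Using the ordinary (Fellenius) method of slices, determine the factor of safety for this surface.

Ordinary method of slices: FS = Σ[c'·Δl_i + (W_i cosα_i − u_i·Δl_i)·tanφ'] / Σ W_i sinα_i, with Δl_i = b_i / cosα_i.
Slice 1: Δl = 2.7/cos(-6.3°) = 2.716 m; N'_1 = 107·cos(-6.3°) − 8·2.716 = 84.6; c'Δl = 24.99; W sinα = -11.7
Slice 2: Δl = 1.8/cos3.0° = 1.802 m; N'_2 = 179·cos3.0° − 6·1.802 = 167.9; c'Δl = 16.58; W sinα = 9.4
Slice 3: Δl = 2.5/cos11.9° = 2.555 m; N'_3 = 375·cos11.9° − 74·2.555 = 177.9; c'Δl = 23.51; W sinα = 77.3
Slice 4: Δl = 1.8/cos21.2° = 1.931 m; N'_4 = 265·cos21.2° − 56·1.931 = 138.9; c'Δl = 17.76; W sinα = 95.8
Slice 5: Δl = 1.9/cos29.6° = 2.185 m; N'_5 = 245·cos29.6° − 8·2.185 = 195.5; c'Δl = 20.10; W sinα = 121.0
Slice 6: Δl = 1.8/cos38.8° = 2.310 m; N'_6 = 185·cos38.8° − 9·2.310 = 123.4; c'Δl = 21.25; W sinα = 115.9
Slice 7: Δl = 3.0/cos53.1° = 4.997 m; N'_7 = 155·cos53.1° − 0·4.997 = 93.1; c'Δl = 45.97; W sinα = 124.0
Σc'Δl = 170.2 kN/m; ΣN' = 981.4 kN/m; ΣW sinα = 531.7 kN/m
Resisting = 170.2 + 981.4·tan20.8° = 170.2 + 372.8 = 543.0 kN/m
FS = 543.0 / 531.7 = 1.021

FS = 1.02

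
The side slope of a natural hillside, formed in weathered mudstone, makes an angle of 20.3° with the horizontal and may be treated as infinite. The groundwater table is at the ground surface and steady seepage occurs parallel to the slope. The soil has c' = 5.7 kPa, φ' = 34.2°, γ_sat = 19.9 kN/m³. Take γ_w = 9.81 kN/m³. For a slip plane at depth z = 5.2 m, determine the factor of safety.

FS = 1.10

With seepage parallel to the slope and the water table at the surface, the effective normal stress on the slip plane uses the buoyant unit weight γ' = γ_sat − γ_w while the driving shear stress uses γ_sat:
FS = [c' + γ' z cos²β tanφ'] / [γ_sat z sinβ cosβ]
γ' = 19.9 − 9.81 = 10.09 kN/m³
Numerator = 5.7 + 10.09·5.2·cos²20.3°·tan34.2° = 5.7 + 10.09·5.2·0.8796·0.6796 = 37.065 kPa
Denominator = 19.9·5.2·sin20.3°·cos20.3° = 19.9·5.2·0.3469·0.9379 = 33.671 kPa
FS = 37.065 / 33.671 = 1.101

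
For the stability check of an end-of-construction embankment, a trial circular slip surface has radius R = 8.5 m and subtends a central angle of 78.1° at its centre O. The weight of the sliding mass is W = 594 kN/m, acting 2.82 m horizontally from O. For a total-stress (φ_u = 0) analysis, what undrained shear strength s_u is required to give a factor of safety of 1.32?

s_u = 22.5 kPa

FS = s_u·L_a·R / (W·d), so s_u = FS·W·d / (L_a·R).
Arc length L_a = R·θ = 8.5·(78.1°·π/180) = 8.5·1.3631 = 11.59 m
s_u = 1.32·594·2.82 / (11.59·8.5) = 2211.1 / 98.48 = 22.45 kPa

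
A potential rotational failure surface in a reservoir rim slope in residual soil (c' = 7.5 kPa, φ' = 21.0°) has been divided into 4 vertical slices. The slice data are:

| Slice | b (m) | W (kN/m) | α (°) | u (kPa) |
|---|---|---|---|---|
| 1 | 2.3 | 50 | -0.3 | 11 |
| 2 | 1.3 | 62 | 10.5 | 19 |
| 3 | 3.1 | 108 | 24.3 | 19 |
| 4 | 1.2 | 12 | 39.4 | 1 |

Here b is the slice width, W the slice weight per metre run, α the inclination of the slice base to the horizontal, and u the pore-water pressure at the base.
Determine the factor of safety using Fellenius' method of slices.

FS = 1.64

Ordinary method of slices: FS = Σ[c'·Δl_i + (W_i cosα_i − u_i·Δl_i)·tanφ'] / Σ W_i sinα_i, with Δl_i = b_i / cosα_i.
Slice 1: Δl = 2.3/cos(-0.3°) = 2.300 m; N'_1 = 50·cos(-0.3°) − 11·2.300 = 24.7; c'Δl = 17.25; W sinα = -0.3
Slice 2: Δl = 1.3/cos10.5° = 1.322 m; N'_2 = 62·cos10.5° − 19·1.322 = 35.8; c'Δl = 9.92; W sinα = 11.3
Slice 3: Δl = 3.1/cos24.3° = 3.401 m; N'_3 = 108·cos24.3° − 19·3.401 = 33.8; c'Δl = 25.51; W sinα = 44.4
Slice 4: Δl = 1.2/cos39.4° = 1.553 m; N'_4 = 12·cos39.4° − 1·1.553 = 7.7; c'Δl = 11.65; W sinα = 7.6
Σc'Δl = 64.3 kN/m; ΣN' = 102.1 kN/m; ΣW sinα = 63.1 kN/m
Resisting = 64.3 + 102.1·tan21.0° = 64.3 + 39.2 = 103.5 kN/m
FS = 103.5 / 63.1 = 1.640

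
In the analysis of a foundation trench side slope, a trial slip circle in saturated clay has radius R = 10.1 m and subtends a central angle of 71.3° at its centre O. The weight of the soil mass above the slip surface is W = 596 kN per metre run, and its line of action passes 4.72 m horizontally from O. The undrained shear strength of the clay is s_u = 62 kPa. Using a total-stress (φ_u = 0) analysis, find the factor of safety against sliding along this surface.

FS = 2.80

Taking moments about the centre O, the resisting moment is provided by the undrained shear strength acting along the arc:
Arc length L_a = R·θ = 10.1·(71.3°·π/180) = 10.1·1.2444 = 12.57 m
M_R = s_u·L_a·R = 62·12.57·10.1 = 7870.5 kN·m/m
M_D = W·d = 596·4.72 = 2813.1 kN·m/m
FS = M_R / M_D = 7870.5 / 2813.1 = 2.798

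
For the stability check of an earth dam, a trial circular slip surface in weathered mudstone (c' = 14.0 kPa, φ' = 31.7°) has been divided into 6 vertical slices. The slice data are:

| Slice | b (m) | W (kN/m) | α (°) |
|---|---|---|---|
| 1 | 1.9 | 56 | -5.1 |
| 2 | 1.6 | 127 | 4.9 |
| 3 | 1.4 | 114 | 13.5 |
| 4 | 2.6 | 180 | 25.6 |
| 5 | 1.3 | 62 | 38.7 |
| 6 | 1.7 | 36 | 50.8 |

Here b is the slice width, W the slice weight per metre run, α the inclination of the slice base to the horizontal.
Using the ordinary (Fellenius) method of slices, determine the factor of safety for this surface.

Ordinary method of slices: FS = Σ[c'·Δl_i + (W_i cosα_i)·tanφ'] / Σ W_i sinα_i, with Δl_i = b_i / cosα_i.
Slice 1: Δl = 1.9/cos(-5.1°) = 1.908 m; N'_1 = 56·cos(-5.1°) = 55.8; c'Δl = 26.71; W sinα = -5.0
Slice 2: Δl = 1.6/cos4.9° = 1.606 m; N'_2 = 127·cos4.9° = 126.5; c'Δl = 22.48; W sinα = 10.8
Slice 3: Δl = 1.4/cos13.5° = 1.440 m; N'_3 = 114·cos13.5° = 110.9; c'Δl = 20.16; W sinα = 26.6
Slice 4: Δl = 2.6/cos25.6° = 2.883 m; N'_4 = 180·cos25.6° = 162.3; c'Δl = 40.36; W sinα = 77.8
Slice 5: Δl = 1.3/cos38.7° = 1.666 m; N'_5 = 62·cos38.7° = 48.4; c'Δl = 23.32; W sinα = 38.8
Slice 6: Δl = 1.7/cos50.8° = 2.690 m; N'_6 = 36·cos50.8° = 22.8; c'Δl = 37.66; W sinα = 27.9
Σc'Δl = 170.7 kN/m; ΣN' = 526.6 kN/m; ΣW sinα = 176.9 kN/m
Resisting = 170.7 + 526.6·tan31.7° = 170.7 + 325.3 = 495.9 kN/m
FS = 495.9 / 176.9 = 2.803

FS = 2.80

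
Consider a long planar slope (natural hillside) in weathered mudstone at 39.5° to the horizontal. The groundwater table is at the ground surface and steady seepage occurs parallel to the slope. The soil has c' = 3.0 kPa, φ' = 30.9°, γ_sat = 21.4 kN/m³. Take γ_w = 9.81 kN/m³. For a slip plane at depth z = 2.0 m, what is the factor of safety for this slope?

With seepage parallel to the slope and the water table at the surface, the effective normal stress on the slip plane uses the buoyant unit weight γ' = γ_sat − γ_w while the driving shear stress uses γ_sat:
FS = [c' + γ' z cos²β tanφ'] / [γ_sat z sinβ cosβ]
γ' = 21.4 − 9.81 = 11.59 kN/m³
Numerator = 3.0 + 11.59·2.0·cos²39.5°·tan30.9° = 3.0 + 11.59·2.0·0.5954·0.5985 = 11.260 kPa
Denominator = 21.4·2.0·sin39.5°·cos39.5° = 21.4·2.0·0.6361·0.7716 = 21.007 kPa
FS = 11.260 / 21.007 = 0.536

FS = 0.54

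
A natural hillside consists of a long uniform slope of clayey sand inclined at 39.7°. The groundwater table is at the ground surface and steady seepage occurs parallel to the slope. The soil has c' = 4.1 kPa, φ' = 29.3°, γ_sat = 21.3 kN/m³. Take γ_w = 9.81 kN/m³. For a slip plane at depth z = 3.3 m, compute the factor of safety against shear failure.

With seepage parallel to the slope and the water table at the surface, the effective normal stress on the slip plane uses the buoyant unit weight γ' = γ_sat − γ_w while the driving shear stress uses γ_sat:
FS = [c' + γ' z cos²β tanφ'] / [γ_sat z sinβ cosβ]
γ' = 21.3 − 9.81 = 11.49 kN/m³
Numerator = 4.1 + 11.49·3.3·cos²39.7°·tan29.3° = 4.1 + 11.49·3.3·0.5920·0.5612 = 16.696 kPa
Denominator = 21.3·3.3·sin39.7°·cos39.7° = 21.3·3.3·0.6388·0.7694 = 34.545 kPa
FS = 16.696 / 34.545 = 0.483

FS = 0.48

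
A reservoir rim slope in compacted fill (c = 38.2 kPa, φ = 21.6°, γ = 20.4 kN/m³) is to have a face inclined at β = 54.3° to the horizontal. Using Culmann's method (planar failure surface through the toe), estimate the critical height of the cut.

H_c = 35.68 m

Culmann's analysis gives the critical failure plane at α_cr = (β + φ)/2 = (54.3 + 21.6)/2 = 38.0°, and the critical height
H_c = (4c/γ) · sinβ cosφ / [1 − cos(β − φ)]
    = (4·38.2/20.4) · sin54.3°·cos21.6° / [1 − cos(32.7°)]
    = 7.490 · 0.8121·0.9298 / [1 − 0.8415]
    = 7.490 · 0.7551 / 0.1585
    = 35.68 m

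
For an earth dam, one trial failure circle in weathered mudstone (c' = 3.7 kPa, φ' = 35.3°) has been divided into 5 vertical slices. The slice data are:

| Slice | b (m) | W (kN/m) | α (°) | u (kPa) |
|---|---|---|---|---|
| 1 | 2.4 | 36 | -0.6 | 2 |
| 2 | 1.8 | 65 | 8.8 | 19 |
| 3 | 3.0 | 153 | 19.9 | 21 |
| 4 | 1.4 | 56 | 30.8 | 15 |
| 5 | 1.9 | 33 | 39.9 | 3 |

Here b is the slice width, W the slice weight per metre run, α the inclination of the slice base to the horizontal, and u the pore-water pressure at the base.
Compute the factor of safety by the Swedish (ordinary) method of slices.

Ordinary method of slices: FS = Σ[c'·Δl_i + (W_i cosα_i − u_i·Δl_i)·tanφ'] / Σ W_i sinα_i, with Δl_i = b_i / cosα_i.
Slice 1: Δl = 2.4/cos(-0.6°) = 2.400 m; N'_1 = 36·cos(-0.6°) − 2·2.400 = 31.2; c'Δl = 8.88; W sinα = -0.4
Slice 2: Δl = 1.8/cos8.8° = 1.821 m; N'_2 = 65·cos8.8° − 19·1.821 = 29.6; c'Δl = 6.74; W sinα = 9.9
Slice 3: Δl = 3.0/cos19.9° = 3.191 m; N'_3 = 153·cos19.9° − 21·3.191 = 76.9; c'Δl = 11.80; W sinα = 52.1
Slice 4: Δl = 1.4/cos30.8° = 1.630 m; N'_4 = 56·cos30.8° − 15·1.630 = 23.7; c'Δl = 6.03; W sinα = 28.7
Slice 5: Δl = 1.9/cos39.9° = 2.477 m; N'_5 = 33·cos39.9° − 3·2.477 = 17.9; c'Δl = 9.16; W sinα = 21.2
Σc'Δl = 42.6 kN/m; ΣN' = 179.2 kN/m; ΣW sinα = 111.5 kN/m
Resisting = 42.6 + 179.2·tan35.3° = 42.6 + 126.9 = 169.5 kN/m
FS = 169.5 / 111.5 = 1.521

FS = 1.52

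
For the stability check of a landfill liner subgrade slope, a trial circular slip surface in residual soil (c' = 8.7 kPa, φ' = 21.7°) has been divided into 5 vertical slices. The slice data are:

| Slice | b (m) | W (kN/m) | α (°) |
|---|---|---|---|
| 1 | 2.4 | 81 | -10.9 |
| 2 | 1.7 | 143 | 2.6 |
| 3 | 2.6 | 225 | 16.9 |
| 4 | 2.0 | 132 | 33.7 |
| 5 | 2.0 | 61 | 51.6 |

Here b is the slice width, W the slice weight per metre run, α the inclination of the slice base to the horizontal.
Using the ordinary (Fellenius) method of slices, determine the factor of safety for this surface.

FS = 1.92

Ordinary method of slices: FS = Σ[c'·Δl_i + (W_i cosα_i)·tanφ'] / Σ W_i sinα_i, with Δl_i = b_i / cosα_i.
Slice 1: Δl = 2.4/cos(-10.9°) = 2.444 m; N'_1 = 81·cos(-10.9°) = 79.5; c'Δl = 21.26; W sinα = -15.3
Slice 2: Δl = 1.7/cos2.6° = 1.702 m; N'_2 = 143·cos2.6° = 142.9; c'Δl = 14.81; W sinα = 6.5
Slice 3: Δl = 2.6/cos16.9° = 2.717 m; N'_3 = 225·cos16.9° = 215.3; c'Δl = 23.64; W sinα = 65.4
Slice 4: Δl = 2.0/cos33.7° = 2.404 m; N'_4 = 132·cos33.7° = 109.8; c'Δl = 20.91; W sinα = 73.2
Slice 5: Δl = 2.0/cos51.6° = 3.220 m; N'_5 = 61·cos51.6° = 37.9; c'Δl = 28.01; W sinα = 47.8
Σc'Δl = 108.6 kN/m; ΣN' = 585.4 kN/m; ΣW sinα = 177.6 kN/m
Resisting = 108.6 + 585.4·tan21.7° = 108.6 + 233.0 = 341.6 kN/m
FS = 341.6 / 177.6 = 1.923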